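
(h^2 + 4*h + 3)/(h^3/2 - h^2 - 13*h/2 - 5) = 2*(h + 3)/(h^2 - 3*h - 10)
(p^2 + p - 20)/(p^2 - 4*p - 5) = (-p^2 - p + 20)/(-p^2 + 4*p + 5)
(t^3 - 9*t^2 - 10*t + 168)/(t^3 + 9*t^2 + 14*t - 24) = (t^2 - 13*t + 42)/(t^2 + 5*t - 6)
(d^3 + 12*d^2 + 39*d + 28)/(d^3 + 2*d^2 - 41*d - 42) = (d + 4)/(d - 6)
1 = 1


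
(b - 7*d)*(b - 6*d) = b^2 - 13*b*d + 42*d^2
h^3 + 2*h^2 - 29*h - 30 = (h - 5)*(h + 1)*(h + 6)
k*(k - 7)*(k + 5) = k^3 - 2*k^2 - 35*k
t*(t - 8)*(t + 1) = t^3 - 7*t^2 - 8*t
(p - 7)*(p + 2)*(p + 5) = p^3 - 39*p - 70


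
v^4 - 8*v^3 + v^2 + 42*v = v*(v - 7)*(v - 3)*(v + 2)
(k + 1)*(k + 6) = k^2 + 7*k + 6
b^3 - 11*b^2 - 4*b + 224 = (b - 8)*(b - 7)*(b + 4)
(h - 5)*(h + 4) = h^2 - h - 20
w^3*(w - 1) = w^4 - w^3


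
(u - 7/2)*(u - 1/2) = u^2 - 4*u + 7/4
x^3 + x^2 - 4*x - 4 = (x - 2)*(x + 1)*(x + 2)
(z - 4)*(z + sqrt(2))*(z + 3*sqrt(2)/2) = z^3 - 4*z^2 + 5*sqrt(2)*z^2/2 - 10*sqrt(2)*z + 3*z - 12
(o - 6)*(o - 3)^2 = o^3 - 12*o^2 + 45*o - 54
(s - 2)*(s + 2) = s^2 - 4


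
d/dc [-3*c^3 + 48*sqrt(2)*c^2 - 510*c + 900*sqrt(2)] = -9*c^2 + 96*sqrt(2)*c - 510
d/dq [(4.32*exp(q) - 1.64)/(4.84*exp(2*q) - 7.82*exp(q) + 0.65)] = (-20.9088*exp(2*q) + 15.8752*exp(q) - 10.0168)*exp(q)/(23.4256*exp(4*q) - 75.6976*exp(3*q) + 67.4444*exp(2*q) - 10.166*exp(q) + 0.4225)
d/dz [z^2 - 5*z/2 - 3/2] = 2*z - 5/2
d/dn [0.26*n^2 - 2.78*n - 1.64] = 0.52*n - 2.78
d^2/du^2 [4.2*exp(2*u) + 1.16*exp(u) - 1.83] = (16.8*exp(u) + 1.16)*exp(u)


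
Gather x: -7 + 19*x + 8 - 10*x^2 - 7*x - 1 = -10*x^2 + 12*x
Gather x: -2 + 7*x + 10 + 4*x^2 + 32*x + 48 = 4*x^2 + 39*x + 56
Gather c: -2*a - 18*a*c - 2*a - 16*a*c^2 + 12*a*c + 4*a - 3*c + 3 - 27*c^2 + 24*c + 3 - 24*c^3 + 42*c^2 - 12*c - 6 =-24*c^3 + c^2*(15 - 16*a) + c*(9 - 6*a)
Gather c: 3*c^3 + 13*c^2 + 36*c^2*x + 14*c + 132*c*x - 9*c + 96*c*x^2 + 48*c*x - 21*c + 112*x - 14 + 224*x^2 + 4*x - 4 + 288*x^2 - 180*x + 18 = 3*c^3 + c^2*(36*x + 13) + c*(96*x^2 + 180*x - 16) + 512*x^2 - 64*x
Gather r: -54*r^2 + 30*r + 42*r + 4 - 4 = -54*r^2 + 72*r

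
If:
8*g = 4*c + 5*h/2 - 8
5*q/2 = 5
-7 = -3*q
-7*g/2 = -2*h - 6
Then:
No Solution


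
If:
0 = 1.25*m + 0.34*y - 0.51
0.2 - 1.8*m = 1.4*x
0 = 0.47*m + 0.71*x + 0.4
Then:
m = 1.13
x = -1.31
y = -2.66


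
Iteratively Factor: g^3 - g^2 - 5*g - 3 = (g + 1)*(g^2 - 2*g - 3) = (g - 3)*(g + 1)*(g + 1)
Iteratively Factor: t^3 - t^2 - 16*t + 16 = (t - 1)*(t^2 - 16) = (t - 1)*(t + 4)*(t - 4)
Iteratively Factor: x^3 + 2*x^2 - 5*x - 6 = (x + 3)*(x^2 - x - 2) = (x - 2)*(x + 3)*(x + 1)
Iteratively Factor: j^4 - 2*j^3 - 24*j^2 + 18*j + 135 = (j - 3)*(j^3 + j^2 - 21*j - 45) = (j - 3)*(j + 3)*(j^2 - 2*j - 15) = (j - 5)*(j - 3)*(j + 3)*(j + 3)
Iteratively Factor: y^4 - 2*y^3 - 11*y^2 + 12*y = (y)*(y^3 - 2*y^2 - 11*y + 12) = y*(y + 3)*(y^2 - 5*y + 4) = y*(y - 4)*(y + 3)*(y - 1)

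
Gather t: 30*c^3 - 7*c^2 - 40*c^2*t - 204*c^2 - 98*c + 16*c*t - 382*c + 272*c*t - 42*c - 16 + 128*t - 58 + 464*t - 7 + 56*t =30*c^3 - 211*c^2 - 522*c + t*(-40*c^2 + 288*c + 648) - 81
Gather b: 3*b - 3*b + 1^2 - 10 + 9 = 0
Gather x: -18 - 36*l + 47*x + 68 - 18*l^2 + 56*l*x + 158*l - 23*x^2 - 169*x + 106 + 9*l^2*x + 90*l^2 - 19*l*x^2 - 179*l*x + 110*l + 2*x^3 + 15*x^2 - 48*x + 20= 72*l^2 + 232*l + 2*x^3 + x^2*(-19*l - 8) + x*(9*l^2 - 123*l - 170) + 176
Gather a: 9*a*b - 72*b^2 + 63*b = 9*a*b - 72*b^2 + 63*b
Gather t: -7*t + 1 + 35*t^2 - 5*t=35*t^2 - 12*t + 1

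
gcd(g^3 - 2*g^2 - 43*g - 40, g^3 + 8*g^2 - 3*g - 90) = g + 5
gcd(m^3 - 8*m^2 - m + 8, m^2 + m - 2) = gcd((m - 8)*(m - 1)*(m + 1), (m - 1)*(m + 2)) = m - 1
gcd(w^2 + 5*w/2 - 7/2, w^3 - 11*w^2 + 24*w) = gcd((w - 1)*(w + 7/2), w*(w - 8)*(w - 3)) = 1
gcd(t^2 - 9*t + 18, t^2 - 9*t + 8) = 1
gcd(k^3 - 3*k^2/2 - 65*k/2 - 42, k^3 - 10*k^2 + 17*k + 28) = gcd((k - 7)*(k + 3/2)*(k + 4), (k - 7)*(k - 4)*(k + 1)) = k - 7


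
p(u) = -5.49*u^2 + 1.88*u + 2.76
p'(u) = 1.88 - 10.98*u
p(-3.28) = -62.47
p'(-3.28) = 37.89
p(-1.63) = -14.89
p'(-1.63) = 19.78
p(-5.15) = -152.53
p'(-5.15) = 58.43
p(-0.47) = 0.66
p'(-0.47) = 7.04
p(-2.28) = -30.07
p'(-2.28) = 26.91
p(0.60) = 1.91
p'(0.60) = -4.71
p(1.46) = -6.20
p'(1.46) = -14.15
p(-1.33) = -9.45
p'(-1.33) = 16.48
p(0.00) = 2.76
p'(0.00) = 1.88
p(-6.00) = -206.16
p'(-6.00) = 67.76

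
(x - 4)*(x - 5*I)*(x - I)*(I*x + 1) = I*x^4 + 7*x^3 - 4*I*x^3 - 28*x^2 - 11*I*x^2 - 5*x + 44*I*x + 20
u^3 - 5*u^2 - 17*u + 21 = (u - 7)*(u - 1)*(u + 3)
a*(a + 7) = a^2 + 7*a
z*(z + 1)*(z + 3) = z^3 + 4*z^2 + 3*z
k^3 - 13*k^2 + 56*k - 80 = (k - 5)*(k - 4)^2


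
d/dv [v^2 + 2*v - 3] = 2*v + 2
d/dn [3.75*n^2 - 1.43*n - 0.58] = 7.5*n - 1.43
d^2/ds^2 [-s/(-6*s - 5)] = -60/(6*s + 5)^3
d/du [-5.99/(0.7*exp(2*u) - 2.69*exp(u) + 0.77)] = (8.386*exp(u) - 16.1131)*exp(u)/(0.7*exp(2*u) - 2.69*exp(u) + 0.77)^2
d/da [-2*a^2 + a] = 1 - 4*a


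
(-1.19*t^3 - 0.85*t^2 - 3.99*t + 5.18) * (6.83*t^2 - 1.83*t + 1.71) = -8.1277*t^5 - 3.6278*t^4 - 27.7311*t^3 + 41.2276*t^2 - 16.3023*t + 8.8578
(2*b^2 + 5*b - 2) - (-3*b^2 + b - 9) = 5*b^2 + 4*b + 7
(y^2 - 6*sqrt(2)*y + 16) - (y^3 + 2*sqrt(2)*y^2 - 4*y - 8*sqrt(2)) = -y^3 - 2*sqrt(2)*y^2 + y^2 - 6*sqrt(2)*y + 4*y + 8*sqrt(2) + 16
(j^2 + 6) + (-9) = j^2 - 3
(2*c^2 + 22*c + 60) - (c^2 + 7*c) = c^2 + 15*c + 60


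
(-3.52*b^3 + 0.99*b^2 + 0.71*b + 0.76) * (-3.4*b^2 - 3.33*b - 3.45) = 11.968*b^5 + 8.3556*b^4 + 6.4333*b^3 - 8.3638*b^2 - 4.9803*b - 2.622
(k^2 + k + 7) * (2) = 2*k^2 + 2*k + 14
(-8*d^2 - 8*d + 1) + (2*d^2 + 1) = -6*d^2 - 8*d + 2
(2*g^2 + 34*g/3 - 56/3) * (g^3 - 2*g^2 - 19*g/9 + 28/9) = 2*g^5 + 22*g^4/3 - 410*g^3/9 + 530*g^2/27 + 224*g/3 - 1568/27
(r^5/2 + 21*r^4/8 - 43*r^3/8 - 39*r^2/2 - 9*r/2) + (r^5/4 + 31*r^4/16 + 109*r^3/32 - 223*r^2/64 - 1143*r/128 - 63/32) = 3*r^5/4 + 73*r^4/16 - 63*r^3/32 - 1471*r^2/64 - 1719*r/128 - 63/32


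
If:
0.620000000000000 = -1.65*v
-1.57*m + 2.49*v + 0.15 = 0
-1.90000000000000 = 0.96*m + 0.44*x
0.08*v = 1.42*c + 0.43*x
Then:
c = 0.96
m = -0.50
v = -0.38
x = -3.23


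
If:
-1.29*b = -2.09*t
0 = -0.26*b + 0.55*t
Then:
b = 0.00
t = 0.00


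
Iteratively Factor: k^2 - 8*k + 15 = (k - 5)*(k - 3)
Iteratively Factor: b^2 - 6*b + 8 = (b - 2)*(b - 4)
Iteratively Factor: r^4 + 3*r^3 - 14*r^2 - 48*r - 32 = (r - 4)*(r^3 + 7*r^2 + 14*r + 8) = (r - 4)*(r + 2)*(r^2 + 5*r + 4) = (r - 4)*(r + 1)*(r + 2)*(r + 4)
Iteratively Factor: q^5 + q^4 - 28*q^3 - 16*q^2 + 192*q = (q + 4)*(q^4 - 3*q^3 - 16*q^2 + 48*q) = (q + 4)^2*(q^3 - 7*q^2 + 12*q) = q*(q + 4)^2*(q^2 - 7*q + 12) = q*(q - 4)*(q + 4)^2*(q - 3)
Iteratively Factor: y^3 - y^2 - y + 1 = (y + 1)*(y^2 - 2*y + 1) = (y - 1)*(y + 1)*(y - 1)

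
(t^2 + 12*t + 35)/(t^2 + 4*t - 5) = (t + 7)/(t - 1)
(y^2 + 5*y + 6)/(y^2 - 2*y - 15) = (y + 2)/(y - 5)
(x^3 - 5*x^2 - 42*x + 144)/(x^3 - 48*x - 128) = (x^2 + 3*x - 18)/(x^2 + 8*x + 16)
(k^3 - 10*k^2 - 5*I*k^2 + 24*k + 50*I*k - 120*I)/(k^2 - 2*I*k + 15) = (k^2 - 10*k + 24)/(k + 3*I)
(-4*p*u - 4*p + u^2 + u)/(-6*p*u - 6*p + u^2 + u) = (4*p - u)/(6*p - u)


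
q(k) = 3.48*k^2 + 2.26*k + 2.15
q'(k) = 6.96*k + 2.26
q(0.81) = 6.26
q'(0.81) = 7.90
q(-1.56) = 7.09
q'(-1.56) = -8.60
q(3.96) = 65.67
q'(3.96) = 29.82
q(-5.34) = 89.32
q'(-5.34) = -34.91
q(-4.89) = 74.31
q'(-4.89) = -31.77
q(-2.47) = 17.80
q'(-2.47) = -14.93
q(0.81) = 6.26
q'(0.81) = 7.90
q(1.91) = 19.16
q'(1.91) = 15.55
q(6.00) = 140.99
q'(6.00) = 44.02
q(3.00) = 40.25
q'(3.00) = 23.14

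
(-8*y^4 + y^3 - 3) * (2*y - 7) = -16*y^5 + 58*y^4 - 7*y^3 - 6*y + 21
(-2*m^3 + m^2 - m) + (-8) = -2*m^3 + m^2 - m - 8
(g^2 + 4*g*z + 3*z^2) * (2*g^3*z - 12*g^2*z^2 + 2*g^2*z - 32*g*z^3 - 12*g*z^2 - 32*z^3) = 2*g^5*z - 4*g^4*z^2 + 2*g^4*z - 74*g^3*z^3 - 4*g^3*z^2 - 164*g^2*z^4 - 74*g^2*z^3 - 96*g*z^5 - 164*g*z^4 - 96*z^5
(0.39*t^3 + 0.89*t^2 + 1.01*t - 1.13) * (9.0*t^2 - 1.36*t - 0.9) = 3.51*t^5 + 7.4796*t^4 + 7.5286*t^3 - 12.3446*t^2 + 0.6278*t + 1.017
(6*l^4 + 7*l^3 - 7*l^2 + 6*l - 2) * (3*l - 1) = 18*l^5 + 15*l^4 - 28*l^3 + 25*l^2 - 12*l + 2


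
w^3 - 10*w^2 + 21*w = w*(w - 7)*(w - 3)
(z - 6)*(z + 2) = z^2 - 4*z - 12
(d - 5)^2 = d^2 - 10*d + 25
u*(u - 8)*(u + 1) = u^3 - 7*u^2 - 8*u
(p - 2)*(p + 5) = p^2 + 3*p - 10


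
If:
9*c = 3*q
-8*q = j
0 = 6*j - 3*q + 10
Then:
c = 10/153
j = -80/51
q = 10/51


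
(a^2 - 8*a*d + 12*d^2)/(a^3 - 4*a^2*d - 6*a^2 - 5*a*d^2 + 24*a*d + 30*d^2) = (a^2 - 8*a*d + 12*d^2)/(a^3 - 4*a^2*d - 6*a^2 - 5*a*d^2 + 24*a*d + 30*d^2)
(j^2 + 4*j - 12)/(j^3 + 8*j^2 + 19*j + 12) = (j^2 + 4*j - 12)/(j^3 + 8*j^2 + 19*j + 12)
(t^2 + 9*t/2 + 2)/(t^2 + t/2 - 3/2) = (2*t^2 + 9*t + 4)/(2*t^2 + t - 3)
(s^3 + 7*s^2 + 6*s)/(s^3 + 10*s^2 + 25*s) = (s^2 + 7*s + 6)/(s^2 + 10*s + 25)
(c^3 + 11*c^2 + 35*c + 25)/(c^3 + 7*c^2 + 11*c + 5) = (c + 5)/(c + 1)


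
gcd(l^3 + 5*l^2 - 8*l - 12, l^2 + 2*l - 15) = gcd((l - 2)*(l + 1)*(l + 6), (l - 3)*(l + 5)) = 1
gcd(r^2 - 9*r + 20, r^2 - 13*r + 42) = 1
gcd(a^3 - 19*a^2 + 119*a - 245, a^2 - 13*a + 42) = a - 7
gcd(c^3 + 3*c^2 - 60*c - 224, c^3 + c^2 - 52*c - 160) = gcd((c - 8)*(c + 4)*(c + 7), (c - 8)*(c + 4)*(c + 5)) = c^2 - 4*c - 32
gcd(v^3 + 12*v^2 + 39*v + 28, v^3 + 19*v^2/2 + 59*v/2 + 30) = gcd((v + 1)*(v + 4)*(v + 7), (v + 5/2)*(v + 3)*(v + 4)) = v + 4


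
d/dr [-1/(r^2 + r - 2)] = (2*r + 1)/(r^2 + r - 2)^2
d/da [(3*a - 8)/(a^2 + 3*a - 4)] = (-3*a^2 + 16*a + 12)/(a^4 + 6*a^3 + a^2 - 24*a + 16)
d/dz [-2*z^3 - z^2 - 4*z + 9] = -6*z^2 - 2*z - 4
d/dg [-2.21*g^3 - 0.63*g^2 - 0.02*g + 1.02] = -6.63*g^2 - 1.26*g - 0.02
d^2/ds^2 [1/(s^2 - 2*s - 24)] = 2*(s^2 - 2*s - 4*(s - 1)^2 - 24)/(-s^2 + 2*s + 24)^3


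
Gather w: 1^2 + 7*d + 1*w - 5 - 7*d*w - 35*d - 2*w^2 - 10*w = -28*d - 2*w^2 + w*(-7*d - 9) - 4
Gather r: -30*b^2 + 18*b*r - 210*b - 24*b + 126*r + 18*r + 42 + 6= -30*b^2 - 234*b + r*(18*b + 144) + 48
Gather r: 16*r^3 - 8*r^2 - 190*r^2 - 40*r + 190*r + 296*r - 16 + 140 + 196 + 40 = 16*r^3 - 198*r^2 + 446*r + 360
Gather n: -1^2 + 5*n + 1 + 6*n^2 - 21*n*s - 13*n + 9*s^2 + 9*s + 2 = 6*n^2 + n*(-21*s - 8) + 9*s^2 + 9*s + 2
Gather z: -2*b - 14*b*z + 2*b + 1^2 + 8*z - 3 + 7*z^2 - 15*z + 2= 7*z^2 + z*(-14*b - 7)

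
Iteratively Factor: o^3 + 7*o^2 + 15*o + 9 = (o + 3)*(o^2 + 4*o + 3) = (o + 3)^2*(o + 1)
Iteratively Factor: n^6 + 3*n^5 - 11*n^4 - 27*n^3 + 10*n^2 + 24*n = (n + 2)*(n^5 + n^4 - 13*n^3 - n^2 + 12*n) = (n - 3)*(n + 2)*(n^4 + 4*n^3 - n^2 - 4*n) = (n - 3)*(n + 2)*(n + 4)*(n^3 - n) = (n - 3)*(n + 1)*(n + 2)*(n + 4)*(n^2 - n) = (n - 3)*(n - 1)*(n + 1)*(n + 2)*(n + 4)*(n)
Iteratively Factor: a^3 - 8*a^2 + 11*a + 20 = (a + 1)*(a^2 - 9*a + 20) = (a - 4)*(a + 1)*(a - 5)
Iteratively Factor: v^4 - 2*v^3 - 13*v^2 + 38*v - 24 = (v + 4)*(v^3 - 6*v^2 + 11*v - 6) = (v - 1)*(v + 4)*(v^2 - 5*v + 6) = (v - 2)*(v - 1)*(v + 4)*(v - 3)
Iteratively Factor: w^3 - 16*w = (w + 4)*(w^2 - 4*w) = (w - 4)*(w + 4)*(w)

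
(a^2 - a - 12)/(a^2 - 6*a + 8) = (a + 3)/(a - 2)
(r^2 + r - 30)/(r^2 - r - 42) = (r - 5)/(r - 7)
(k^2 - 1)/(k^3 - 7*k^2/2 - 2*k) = 2*(1 - k^2)/(k*(-2*k^2 + 7*k + 4))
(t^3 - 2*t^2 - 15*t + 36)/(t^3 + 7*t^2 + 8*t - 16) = (t^2 - 6*t + 9)/(t^2 + 3*t - 4)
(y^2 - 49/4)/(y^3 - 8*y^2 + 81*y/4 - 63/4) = (2*y + 7)/(2*y^2 - 9*y + 9)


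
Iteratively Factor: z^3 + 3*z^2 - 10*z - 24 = (z + 2)*(z^2 + z - 12) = (z - 3)*(z + 2)*(z + 4)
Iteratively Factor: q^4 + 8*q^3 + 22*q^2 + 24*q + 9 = (q + 3)*(q^3 + 5*q^2 + 7*q + 3) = (q + 1)*(q + 3)*(q^2 + 4*q + 3) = (q + 1)*(q + 3)^2*(q + 1)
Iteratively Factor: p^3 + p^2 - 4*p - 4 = (p + 2)*(p^2 - p - 2) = (p + 1)*(p + 2)*(p - 2)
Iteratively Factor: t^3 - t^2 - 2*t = (t + 1)*(t^2 - 2*t) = (t - 2)*(t + 1)*(t)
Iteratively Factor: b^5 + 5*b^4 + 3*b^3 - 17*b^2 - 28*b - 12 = (b + 2)*(b^4 + 3*b^3 - 3*b^2 - 11*b - 6) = (b + 1)*(b + 2)*(b^3 + 2*b^2 - 5*b - 6) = (b - 2)*(b + 1)*(b + 2)*(b^2 + 4*b + 3) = (b - 2)*(b + 1)^2*(b + 2)*(b + 3)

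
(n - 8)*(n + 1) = n^2 - 7*n - 8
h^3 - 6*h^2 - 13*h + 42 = (h - 7)*(h - 2)*(h + 3)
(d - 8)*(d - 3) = d^2 - 11*d + 24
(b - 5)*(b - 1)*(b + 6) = b^3 - 31*b + 30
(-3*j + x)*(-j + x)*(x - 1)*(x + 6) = 3*j^2*x^2 + 15*j^2*x - 18*j^2 - 4*j*x^3 - 20*j*x^2 + 24*j*x + x^4 + 5*x^3 - 6*x^2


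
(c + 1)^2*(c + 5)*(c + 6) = c^4 + 13*c^3 + 53*c^2 + 71*c + 30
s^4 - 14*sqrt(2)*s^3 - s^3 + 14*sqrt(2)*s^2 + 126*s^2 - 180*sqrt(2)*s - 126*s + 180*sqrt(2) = (s - 1)*(s - 6*sqrt(2))*(s - 5*sqrt(2))*(s - 3*sqrt(2))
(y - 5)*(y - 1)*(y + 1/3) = y^3 - 17*y^2/3 + 3*y + 5/3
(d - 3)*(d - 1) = d^2 - 4*d + 3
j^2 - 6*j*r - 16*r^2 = (j - 8*r)*(j + 2*r)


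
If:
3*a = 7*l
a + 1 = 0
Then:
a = -1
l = -3/7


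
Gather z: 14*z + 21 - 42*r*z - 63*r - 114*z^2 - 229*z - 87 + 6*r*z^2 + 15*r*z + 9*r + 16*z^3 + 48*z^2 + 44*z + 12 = -54*r + 16*z^3 + z^2*(6*r - 66) + z*(-27*r - 171) - 54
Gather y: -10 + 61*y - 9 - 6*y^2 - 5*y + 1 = -6*y^2 + 56*y - 18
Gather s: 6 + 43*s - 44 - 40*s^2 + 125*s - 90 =-40*s^2 + 168*s - 128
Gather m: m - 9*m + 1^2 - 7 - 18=-8*m - 24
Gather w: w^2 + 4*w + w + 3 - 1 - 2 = w^2 + 5*w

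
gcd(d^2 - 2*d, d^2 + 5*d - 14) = d - 2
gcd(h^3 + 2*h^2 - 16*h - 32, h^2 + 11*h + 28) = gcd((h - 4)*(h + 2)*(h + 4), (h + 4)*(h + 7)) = h + 4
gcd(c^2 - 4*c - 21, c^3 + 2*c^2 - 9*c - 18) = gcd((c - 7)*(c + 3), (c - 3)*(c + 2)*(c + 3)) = c + 3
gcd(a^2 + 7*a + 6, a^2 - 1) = a + 1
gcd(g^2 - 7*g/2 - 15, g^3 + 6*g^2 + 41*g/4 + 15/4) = g + 5/2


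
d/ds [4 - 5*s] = -5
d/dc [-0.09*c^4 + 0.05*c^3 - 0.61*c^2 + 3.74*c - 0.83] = -0.36*c^3 + 0.15*c^2 - 1.22*c + 3.74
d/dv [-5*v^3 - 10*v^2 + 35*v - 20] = -15*v^2 - 20*v + 35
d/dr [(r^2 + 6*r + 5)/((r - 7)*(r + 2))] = (-11*r^2 - 38*r - 59)/(r^4 - 10*r^3 - 3*r^2 + 140*r + 196)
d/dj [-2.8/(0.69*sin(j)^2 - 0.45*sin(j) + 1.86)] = (3.864*sin(j) - 1.26)*cos(j)/(0.69*sin(j)^2 - 0.45*sin(j) + 1.86)^2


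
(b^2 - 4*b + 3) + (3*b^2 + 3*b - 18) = 4*b^2 - b - 15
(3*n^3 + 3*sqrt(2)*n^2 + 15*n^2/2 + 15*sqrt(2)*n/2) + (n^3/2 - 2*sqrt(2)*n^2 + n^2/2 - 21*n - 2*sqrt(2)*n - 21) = 7*n^3/2 + sqrt(2)*n^2 + 8*n^2 - 21*n + 11*sqrt(2)*n/2 - 21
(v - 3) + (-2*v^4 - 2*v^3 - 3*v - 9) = -2*v^4 - 2*v^3 - 2*v - 12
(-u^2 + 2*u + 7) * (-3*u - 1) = 3*u^3 - 5*u^2 - 23*u - 7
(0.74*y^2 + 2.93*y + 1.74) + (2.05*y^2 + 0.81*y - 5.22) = 2.79*y^2 + 3.74*y - 3.48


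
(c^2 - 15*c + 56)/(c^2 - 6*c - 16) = (c - 7)/(c + 2)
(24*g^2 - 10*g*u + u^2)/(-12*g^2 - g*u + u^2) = (-6*g + u)/(3*g + u)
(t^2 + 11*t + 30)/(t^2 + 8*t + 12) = (t + 5)/(t + 2)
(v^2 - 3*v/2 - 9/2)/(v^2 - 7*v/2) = (2*v^2 - 3*v - 9)/(v*(2*v - 7))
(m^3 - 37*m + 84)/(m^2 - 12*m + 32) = (m^2 + 4*m - 21)/(m - 8)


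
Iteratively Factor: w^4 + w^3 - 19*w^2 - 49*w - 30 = (w - 5)*(w^3 + 6*w^2 + 11*w + 6) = (w - 5)*(w + 3)*(w^2 + 3*w + 2) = (w - 5)*(w + 1)*(w + 3)*(w + 2)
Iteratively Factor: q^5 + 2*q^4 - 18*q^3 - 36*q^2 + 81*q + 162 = (q - 3)*(q^4 + 5*q^3 - 3*q^2 - 45*q - 54) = (q - 3)^2*(q^3 + 8*q^2 + 21*q + 18) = (q - 3)^2*(q + 2)*(q^2 + 6*q + 9) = (q - 3)^2*(q + 2)*(q + 3)*(q + 3)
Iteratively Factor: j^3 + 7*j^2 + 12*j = (j + 4)*(j^2 + 3*j) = j*(j + 4)*(j + 3)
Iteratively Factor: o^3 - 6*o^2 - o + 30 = (o - 5)*(o^2 - o - 6) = (o - 5)*(o - 3)*(o + 2)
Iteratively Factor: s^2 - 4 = (s - 2)*(s + 2)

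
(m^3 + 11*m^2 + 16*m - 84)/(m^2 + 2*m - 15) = (m^3 + 11*m^2 + 16*m - 84)/(m^2 + 2*m - 15)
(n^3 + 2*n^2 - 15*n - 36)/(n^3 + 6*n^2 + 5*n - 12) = (n^2 - n - 12)/(n^2 + 3*n - 4)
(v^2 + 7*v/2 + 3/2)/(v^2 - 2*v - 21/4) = 2*(2*v^2 + 7*v + 3)/(4*v^2 - 8*v - 21)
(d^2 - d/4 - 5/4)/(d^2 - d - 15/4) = (-4*d^2 + d + 5)/(-4*d^2 + 4*d + 15)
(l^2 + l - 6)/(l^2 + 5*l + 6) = (l - 2)/(l + 2)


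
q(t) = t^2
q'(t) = 2*t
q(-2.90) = 8.41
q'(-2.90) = -5.80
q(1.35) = 1.82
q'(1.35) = 2.70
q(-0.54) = 0.29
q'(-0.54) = -1.08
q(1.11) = 1.23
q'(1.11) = 2.22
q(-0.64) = 0.41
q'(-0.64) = -1.28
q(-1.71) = 2.92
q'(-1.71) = -3.42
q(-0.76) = 0.58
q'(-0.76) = -1.52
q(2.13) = 4.54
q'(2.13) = 4.26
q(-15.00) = 225.00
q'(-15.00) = -30.00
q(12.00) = 144.00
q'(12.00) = 24.00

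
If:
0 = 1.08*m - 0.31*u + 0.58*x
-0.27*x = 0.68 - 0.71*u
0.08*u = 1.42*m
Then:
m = 0.06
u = 1.14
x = 0.49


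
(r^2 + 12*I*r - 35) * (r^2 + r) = r^4 + r^3 + 12*I*r^3 - 35*r^2 + 12*I*r^2 - 35*r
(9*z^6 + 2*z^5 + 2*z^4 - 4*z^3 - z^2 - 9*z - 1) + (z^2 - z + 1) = 9*z^6 + 2*z^5 + 2*z^4 - 4*z^3 - 10*z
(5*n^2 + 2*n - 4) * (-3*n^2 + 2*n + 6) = -15*n^4 + 4*n^3 + 46*n^2 + 4*n - 24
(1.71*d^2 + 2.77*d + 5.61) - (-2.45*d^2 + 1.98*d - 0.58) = 4.16*d^2 + 0.79*d + 6.19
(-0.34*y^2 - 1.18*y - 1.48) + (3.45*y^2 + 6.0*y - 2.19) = 3.11*y^2 + 4.82*y - 3.67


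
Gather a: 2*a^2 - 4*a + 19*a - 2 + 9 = 2*a^2 + 15*a + 7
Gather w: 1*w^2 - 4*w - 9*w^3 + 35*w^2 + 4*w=-9*w^3 + 36*w^2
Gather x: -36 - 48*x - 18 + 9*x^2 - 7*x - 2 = 9*x^2 - 55*x - 56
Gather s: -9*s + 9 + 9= 18 - 9*s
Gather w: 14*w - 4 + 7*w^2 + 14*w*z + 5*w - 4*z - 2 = 7*w^2 + w*(14*z + 19) - 4*z - 6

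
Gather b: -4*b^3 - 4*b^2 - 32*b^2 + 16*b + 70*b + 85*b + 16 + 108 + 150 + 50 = -4*b^3 - 36*b^2 + 171*b + 324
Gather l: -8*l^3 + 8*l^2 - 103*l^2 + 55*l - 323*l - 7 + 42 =-8*l^3 - 95*l^2 - 268*l + 35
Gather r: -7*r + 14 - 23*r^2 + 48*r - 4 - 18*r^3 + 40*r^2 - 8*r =-18*r^3 + 17*r^2 + 33*r + 10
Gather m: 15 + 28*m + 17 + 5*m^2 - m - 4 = 5*m^2 + 27*m + 28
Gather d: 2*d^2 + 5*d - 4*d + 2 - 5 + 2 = 2*d^2 + d - 1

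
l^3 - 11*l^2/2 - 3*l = l*(l - 6)*(l + 1/2)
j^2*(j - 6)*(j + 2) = j^4 - 4*j^3 - 12*j^2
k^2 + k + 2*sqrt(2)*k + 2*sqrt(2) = (k + 1)*(k + 2*sqrt(2))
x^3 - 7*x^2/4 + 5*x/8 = x*(x - 5/4)*(x - 1/2)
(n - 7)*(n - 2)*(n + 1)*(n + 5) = n^4 - 3*n^3 - 35*n^2 + 39*n + 70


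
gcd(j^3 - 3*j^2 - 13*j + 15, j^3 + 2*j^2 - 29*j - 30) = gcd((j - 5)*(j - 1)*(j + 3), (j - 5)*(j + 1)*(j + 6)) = j - 5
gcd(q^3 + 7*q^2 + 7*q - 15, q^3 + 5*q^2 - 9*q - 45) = q^2 + 8*q + 15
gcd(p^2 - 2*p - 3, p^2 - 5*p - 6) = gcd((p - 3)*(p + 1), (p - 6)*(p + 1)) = p + 1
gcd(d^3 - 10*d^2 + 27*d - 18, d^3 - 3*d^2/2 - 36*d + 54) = d - 6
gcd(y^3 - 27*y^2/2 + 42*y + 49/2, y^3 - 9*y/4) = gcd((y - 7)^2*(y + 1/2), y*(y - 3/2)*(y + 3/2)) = 1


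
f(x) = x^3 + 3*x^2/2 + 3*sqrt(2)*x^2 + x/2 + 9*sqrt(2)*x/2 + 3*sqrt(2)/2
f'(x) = 3*x^2 + 3*x + 6*sqrt(2)*x + 1/2 + 9*sqrt(2)/2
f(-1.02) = 0.03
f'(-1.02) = -1.73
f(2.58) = 75.23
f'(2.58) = 56.47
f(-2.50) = 5.23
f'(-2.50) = -3.10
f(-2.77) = 5.92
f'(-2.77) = -1.93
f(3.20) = 115.66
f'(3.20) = 74.34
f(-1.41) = 1.06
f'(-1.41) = -3.37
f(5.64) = 402.91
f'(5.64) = 167.07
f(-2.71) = 5.79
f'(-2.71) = -2.23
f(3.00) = 101.40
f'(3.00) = 68.32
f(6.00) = 466.04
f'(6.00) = 183.78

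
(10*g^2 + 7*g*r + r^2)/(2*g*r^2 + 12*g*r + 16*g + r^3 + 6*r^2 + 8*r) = (5*g + r)/(r^2 + 6*r + 8)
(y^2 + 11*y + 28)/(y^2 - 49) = (y + 4)/(y - 7)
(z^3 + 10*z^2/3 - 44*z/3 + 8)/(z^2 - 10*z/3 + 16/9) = 3*(z^2 + 4*z - 12)/(3*z - 8)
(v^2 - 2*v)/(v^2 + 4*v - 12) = v/(v + 6)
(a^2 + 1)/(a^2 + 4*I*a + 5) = (a + I)/(a + 5*I)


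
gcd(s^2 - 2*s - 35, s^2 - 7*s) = s - 7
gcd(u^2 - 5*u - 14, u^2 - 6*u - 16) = u + 2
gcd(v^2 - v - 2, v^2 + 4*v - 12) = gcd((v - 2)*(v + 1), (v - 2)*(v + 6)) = v - 2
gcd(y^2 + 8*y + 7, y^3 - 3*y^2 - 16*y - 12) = y + 1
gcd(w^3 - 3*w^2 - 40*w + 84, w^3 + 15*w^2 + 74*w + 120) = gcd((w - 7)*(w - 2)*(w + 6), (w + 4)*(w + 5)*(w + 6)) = w + 6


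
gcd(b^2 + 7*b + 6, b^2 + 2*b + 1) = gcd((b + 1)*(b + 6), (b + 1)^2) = b + 1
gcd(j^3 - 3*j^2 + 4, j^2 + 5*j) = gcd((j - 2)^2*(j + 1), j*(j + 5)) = 1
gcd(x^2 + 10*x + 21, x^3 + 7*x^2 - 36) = x + 3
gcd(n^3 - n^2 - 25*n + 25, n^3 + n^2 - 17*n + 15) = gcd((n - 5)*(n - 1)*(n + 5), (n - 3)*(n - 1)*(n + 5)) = n^2 + 4*n - 5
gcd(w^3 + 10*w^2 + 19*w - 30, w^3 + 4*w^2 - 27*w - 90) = w + 6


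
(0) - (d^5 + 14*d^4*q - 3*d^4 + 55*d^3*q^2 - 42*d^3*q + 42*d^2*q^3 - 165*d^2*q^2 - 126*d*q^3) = -d^5 - 14*d^4*q + 3*d^4 - 55*d^3*q^2 + 42*d^3*q - 42*d^2*q^3 + 165*d^2*q^2 + 126*d*q^3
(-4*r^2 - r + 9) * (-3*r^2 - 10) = 12*r^4 + 3*r^3 + 13*r^2 + 10*r - 90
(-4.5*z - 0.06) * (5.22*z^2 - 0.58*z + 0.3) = -23.49*z^3 + 2.2968*z^2 - 1.3152*z - 0.018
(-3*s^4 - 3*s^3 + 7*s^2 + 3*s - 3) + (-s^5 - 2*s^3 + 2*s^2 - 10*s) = -s^5 - 3*s^4 - 5*s^3 + 9*s^2 - 7*s - 3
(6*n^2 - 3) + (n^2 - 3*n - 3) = 7*n^2 - 3*n - 6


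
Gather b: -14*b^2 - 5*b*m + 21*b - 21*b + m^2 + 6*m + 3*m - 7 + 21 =-14*b^2 - 5*b*m + m^2 + 9*m + 14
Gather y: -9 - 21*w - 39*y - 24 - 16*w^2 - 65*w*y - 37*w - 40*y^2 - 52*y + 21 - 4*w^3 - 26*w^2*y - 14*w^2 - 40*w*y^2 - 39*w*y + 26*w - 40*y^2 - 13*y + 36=-4*w^3 - 30*w^2 - 32*w + y^2*(-40*w - 80) + y*(-26*w^2 - 104*w - 104) + 24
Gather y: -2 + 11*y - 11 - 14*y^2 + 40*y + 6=-14*y^2 + 51*y - 7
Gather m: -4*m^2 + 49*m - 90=-4*m^2 + 49*m - 90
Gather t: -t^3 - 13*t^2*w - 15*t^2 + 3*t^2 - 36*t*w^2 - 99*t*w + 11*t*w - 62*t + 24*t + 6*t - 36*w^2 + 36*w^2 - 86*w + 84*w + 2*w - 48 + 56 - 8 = -t^3 + t^2*(-13*w - 12) + t*(-36*w^2 - 88*w - 32)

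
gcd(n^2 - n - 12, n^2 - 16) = n - 4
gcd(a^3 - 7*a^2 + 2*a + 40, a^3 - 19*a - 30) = a^2 - 3*a - 10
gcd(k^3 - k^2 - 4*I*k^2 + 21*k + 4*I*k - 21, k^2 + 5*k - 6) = k - 1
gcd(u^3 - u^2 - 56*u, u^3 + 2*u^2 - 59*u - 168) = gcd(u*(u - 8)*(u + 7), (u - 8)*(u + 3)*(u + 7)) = u^2 - u - 56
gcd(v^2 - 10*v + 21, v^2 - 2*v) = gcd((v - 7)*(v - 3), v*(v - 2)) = 1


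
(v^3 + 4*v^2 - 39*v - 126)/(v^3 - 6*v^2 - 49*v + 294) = (v + 3)/(v - 7)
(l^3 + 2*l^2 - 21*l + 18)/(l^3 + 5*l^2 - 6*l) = (l - 3)/l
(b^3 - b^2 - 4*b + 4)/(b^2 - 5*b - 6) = (-b^3 + b^2 + 4*b - 4)/(-b^2 + 5*b + 6)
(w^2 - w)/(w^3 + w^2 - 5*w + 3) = w/(w^2 + 2*w - 3)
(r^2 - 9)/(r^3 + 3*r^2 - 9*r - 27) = 1/(r + 3)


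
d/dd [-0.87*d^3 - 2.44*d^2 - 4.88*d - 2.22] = -2.61*d^2 - 4.88*d - 4.88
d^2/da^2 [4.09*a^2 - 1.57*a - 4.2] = 8.18000000000000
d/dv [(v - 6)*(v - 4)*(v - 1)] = 3*v^2 - 22*v + 34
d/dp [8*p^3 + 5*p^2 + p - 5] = 24*p^2 + 10*p + 1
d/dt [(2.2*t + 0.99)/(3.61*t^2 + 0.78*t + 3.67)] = (-7.942*t^2 - 7.1478*t + 7.3018)/(13.0321*t^4 + 5.6316*t^3 + 27.1058*t^2 + 5.7252*t + 13.4689)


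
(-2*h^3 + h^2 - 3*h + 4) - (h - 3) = -2*h^3 + h^2 - 4*h + 7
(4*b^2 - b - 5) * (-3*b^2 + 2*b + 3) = -12*b^4 + 11*b^3 + 25*b^2 - 13*b - 15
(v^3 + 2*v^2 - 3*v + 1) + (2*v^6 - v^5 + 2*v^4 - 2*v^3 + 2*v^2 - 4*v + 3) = 2*v^6 - v^5 + 2*v^4 - v^3 + 4*v^2 - 7*v + 4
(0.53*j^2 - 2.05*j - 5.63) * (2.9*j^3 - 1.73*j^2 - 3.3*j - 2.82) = 1.537*j^5 - 6.8619*j^4 - 14.5295*j^3 + 15.0103*j^2 + 24.36*j + 15.8766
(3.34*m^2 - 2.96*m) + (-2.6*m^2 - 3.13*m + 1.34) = 0.74*m^2 - 6.09*m + 1.34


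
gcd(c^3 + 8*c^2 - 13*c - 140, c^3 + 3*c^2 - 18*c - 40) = c^2 + c - 20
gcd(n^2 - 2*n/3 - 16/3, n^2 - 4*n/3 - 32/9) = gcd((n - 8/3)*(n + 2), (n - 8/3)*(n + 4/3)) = n - 8/3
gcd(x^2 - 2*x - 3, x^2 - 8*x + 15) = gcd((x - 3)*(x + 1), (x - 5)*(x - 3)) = x - 3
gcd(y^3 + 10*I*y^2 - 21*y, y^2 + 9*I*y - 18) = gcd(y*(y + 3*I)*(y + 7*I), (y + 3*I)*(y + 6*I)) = y + 3*I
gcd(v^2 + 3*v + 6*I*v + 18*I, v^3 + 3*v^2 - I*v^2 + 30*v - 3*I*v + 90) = v + 3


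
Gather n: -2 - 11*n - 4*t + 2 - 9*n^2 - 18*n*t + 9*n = -9*n^2 + n*(-18*t - 2) - 4*t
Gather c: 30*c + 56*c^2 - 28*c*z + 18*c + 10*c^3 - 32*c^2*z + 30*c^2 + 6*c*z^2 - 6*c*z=10*c^3 + c^2*(86 - 32*z) + c*(6*z^2 - 34*z + 48)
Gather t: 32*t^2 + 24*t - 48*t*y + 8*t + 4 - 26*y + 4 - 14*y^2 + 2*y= 32*t^2 + t*(32 - 48*y) - 14*y^2 - 24*y + 8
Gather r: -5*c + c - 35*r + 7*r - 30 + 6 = -4*c - 28*r - 24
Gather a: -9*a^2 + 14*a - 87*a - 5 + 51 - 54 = -9*a^2 - 73*a - 8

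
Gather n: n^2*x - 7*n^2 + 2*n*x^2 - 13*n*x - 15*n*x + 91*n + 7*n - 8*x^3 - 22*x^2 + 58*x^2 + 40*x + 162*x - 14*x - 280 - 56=n^2*(x - 7) + n*(2*x^2 - 28*x + 98) - 8*x^3 + 36*x^2 + 188*x - 336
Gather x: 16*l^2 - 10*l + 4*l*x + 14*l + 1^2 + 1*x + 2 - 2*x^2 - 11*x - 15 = 16*l^2 + 4*l - 2*x^2 + x*(4*l - 10) - 12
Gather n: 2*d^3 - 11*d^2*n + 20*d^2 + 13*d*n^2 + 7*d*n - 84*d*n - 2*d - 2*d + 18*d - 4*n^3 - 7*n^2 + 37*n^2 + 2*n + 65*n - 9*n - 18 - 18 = 2*d^3 + 20*d^2 + 14*d - 4*n^3 + n^2*(13*d + 30) + n*(-11*d^2 - 77*d + 58) - 36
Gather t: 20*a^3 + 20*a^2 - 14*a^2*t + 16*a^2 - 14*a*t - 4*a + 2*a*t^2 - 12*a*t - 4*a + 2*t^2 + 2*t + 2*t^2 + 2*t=20*a^3 + 36*a^2 - 8*a + t^2*(2*a + 4) + t*(-14*a^2 - 26*a + 4)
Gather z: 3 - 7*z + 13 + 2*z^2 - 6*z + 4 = 2*z^2 - 13*z + 20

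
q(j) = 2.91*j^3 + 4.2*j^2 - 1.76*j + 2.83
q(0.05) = 2.75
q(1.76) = 28.61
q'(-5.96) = 258.28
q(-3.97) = -106.07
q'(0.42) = 3.31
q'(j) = 8.73*j^2 + 8.4*j - 1.76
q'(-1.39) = 3.43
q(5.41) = 577.01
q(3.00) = 113.92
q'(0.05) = -1.32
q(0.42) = 3.05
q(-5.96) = -453.56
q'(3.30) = 121.03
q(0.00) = 2.83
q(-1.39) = 5.58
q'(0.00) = -1.76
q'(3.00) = 102.01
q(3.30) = 147.34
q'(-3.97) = 102.48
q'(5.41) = 299.19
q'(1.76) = 40.07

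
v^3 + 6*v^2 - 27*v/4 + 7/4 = (v - 1/2)^2*(v + 7)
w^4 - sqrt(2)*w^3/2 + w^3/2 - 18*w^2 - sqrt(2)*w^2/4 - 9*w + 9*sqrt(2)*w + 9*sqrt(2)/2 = (w + 1/2)*(w - 3*sqrt(2))*(w - sqrt(2)/2)*(w + 3*sqrt(2))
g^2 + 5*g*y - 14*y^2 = (g - 2*y)*(g + 7*y)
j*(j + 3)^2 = j^3 + 6*j^2 + 9*j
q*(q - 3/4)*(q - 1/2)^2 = q^4 - 7*q^3/4 + q^2 - 3*q/16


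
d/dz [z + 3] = 1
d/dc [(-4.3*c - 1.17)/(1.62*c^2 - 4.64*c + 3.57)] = (6.966*c^2 + 3.7908*c - 20.7798)/(2.6244*c^4 - 15.0336*c^3 + 33.0964*c^2 - 33.1296*c + 12.7449)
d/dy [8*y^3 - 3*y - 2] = 24*y^2 - 3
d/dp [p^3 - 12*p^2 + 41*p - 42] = 3*p^2 - 24*p + 41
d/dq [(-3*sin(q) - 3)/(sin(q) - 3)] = 12*cos(q)/(sin(q) - 3)^2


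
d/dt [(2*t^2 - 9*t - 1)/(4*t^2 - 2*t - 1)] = (32*t^2 + 4*t + 7)/(16*t^4 - 16*t^3 - 4*t^2 + 4*t + 1)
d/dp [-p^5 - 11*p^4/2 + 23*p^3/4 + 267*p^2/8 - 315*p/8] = -5*p^4 - 22*p^3 + 69*p^2/4 + 267*p/4 - 315/8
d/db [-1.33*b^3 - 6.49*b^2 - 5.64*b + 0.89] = -3.99*b^2 - 12.98*b - 5.64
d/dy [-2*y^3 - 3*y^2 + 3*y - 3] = -6*y^2 - 6*y + 3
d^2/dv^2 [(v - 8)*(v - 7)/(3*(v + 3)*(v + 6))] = 4*(-4*v^3 + 19*v^2 + 387*v + 1047)/(v^6 + 27*v^5 + 297*v^4 + 1701*v^3 + 5346*v^2 + 8748*v + 5832)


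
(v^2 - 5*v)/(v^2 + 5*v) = (v - 5)/(v + 5)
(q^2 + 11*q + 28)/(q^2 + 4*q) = (q + 7)/q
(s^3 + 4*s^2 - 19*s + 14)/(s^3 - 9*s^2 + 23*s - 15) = (s^2 + 5*s - 14)/(s^2 - 8*s + 15)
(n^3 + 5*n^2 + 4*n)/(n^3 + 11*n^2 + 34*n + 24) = n/(n + 6)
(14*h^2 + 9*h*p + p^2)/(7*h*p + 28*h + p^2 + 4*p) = (2*h + p)/(p + 4)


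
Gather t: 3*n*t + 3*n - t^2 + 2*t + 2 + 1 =3*n - t^2 + t*(3*n + 2) + 3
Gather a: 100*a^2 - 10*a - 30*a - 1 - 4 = 100*a^2 - 40*a - 5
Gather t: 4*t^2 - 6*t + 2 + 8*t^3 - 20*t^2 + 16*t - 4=8*t^3 - 16*t^2 + 10*t - 2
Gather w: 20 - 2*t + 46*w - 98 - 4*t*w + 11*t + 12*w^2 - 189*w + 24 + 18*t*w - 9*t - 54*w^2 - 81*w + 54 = -42*w^2 + w*(14*t - 224)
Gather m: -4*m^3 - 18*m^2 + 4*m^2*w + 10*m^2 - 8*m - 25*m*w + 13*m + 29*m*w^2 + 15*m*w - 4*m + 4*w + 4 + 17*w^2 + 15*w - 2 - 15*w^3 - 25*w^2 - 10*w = -4*m^3 + m^2*(4*w - 8) + m*(29*w^2 - 10*w + 1) - 15*w^3 - 8*w^2 + 9*w + 2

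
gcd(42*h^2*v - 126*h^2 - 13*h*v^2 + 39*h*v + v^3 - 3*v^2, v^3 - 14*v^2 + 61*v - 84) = v - 3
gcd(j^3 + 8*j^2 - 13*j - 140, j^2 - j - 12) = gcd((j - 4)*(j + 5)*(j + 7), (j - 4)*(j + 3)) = j - 4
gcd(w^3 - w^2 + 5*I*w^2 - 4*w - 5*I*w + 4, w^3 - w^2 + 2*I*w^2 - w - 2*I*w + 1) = w^2 + w*(-1 + I) - I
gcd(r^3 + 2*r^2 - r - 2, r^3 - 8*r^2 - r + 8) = r^2 - 1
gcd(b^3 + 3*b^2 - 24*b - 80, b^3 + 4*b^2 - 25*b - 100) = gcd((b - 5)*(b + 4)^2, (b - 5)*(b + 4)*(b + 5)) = b^2 - b - 20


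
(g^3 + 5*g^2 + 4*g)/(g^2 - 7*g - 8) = g*(g + 4)/(g - 8)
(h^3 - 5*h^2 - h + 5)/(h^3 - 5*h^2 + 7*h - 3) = (h^2 - 4*h - 5)/(h^2 - 4*h + 3)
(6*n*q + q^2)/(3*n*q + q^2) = (6*n + q)/(3*n + q)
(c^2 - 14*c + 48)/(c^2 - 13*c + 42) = (c - 8)/(c - 7)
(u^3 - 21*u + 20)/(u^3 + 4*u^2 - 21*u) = (u^3 - 21*u + 20)/(u*(u^2 + 4*u - 21))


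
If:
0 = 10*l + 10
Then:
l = -1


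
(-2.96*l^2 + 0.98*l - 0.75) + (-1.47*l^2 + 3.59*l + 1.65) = -4.43*l^2 + 4.57*l + 0.9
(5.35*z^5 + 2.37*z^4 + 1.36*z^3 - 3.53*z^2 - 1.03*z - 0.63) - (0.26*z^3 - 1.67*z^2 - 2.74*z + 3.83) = 5.35*z^5 + 2.37*z^4 + 1.1*z^3 - 1.86*z^2 + 1.71*z - 4.46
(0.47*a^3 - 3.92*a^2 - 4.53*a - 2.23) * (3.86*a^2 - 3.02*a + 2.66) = 1.8142*a^5 - 16.5506*a^4 - 4.3972*a^3 - 5.3544*a^2 - 5.3152*a - 5.9318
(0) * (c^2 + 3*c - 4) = 0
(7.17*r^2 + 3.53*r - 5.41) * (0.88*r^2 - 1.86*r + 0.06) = 6.3096*r^4 - 10.2298*r^3 - 10.8964*r^2 + 10.2744*r - 0.3246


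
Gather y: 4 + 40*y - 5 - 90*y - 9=-50*y - 10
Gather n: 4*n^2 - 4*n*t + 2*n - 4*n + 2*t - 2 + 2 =4*n^2 + n*(-4*t - 2) + 2*t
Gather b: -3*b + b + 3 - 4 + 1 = -2*b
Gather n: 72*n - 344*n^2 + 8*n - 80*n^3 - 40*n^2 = -80*n^3 - 384*n^2 + 80*n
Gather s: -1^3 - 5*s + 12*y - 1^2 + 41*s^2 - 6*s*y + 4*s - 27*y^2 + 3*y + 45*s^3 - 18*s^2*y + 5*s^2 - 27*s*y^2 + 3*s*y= 45*s^3 + s^2*(46 - 18*y) + s*(-27*y^2 - 3*y - 1) - 27*y^2 + 15*y - 2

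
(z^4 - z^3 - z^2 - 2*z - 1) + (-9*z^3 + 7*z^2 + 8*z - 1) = z^4 - 10*z^3 + 6*z^2 + 6*z - 2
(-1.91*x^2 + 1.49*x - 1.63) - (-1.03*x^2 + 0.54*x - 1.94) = -0.88*x^2 + 0.95*x + 0.31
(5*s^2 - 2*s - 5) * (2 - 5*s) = -25*s^3 + 20*s^2 + 21*s - 10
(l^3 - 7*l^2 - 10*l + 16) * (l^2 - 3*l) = l^5 - 10*l^4 + 11*l^3 + 46*l^2 - 48*l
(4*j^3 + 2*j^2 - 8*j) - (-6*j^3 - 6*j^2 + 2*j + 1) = 10*j^3 + 8*j^2 - 10*j - 1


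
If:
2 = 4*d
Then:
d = 1/2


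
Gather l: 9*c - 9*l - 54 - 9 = 9*c - 9*l - 63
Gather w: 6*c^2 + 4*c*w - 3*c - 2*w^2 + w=6*c^2 - 3*c - 2*w^2 + w*(4*c + 1)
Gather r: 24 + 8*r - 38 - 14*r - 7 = -6*r - 21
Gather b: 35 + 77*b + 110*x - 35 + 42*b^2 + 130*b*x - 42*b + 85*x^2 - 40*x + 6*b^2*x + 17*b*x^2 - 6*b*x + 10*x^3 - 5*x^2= b^2*(6*x + 42) + b*(17*x^2 + 124*x + 35) + 10*x^3 + 80*x^2 + 70*x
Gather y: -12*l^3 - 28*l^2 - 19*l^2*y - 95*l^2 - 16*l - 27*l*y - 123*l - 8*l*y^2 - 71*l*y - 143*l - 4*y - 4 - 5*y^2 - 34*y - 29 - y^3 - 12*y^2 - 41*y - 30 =-12*l^3 - 123*l^2 - 282*l - y^3 + y^2*(-8*l - 17) + y*(-19*l^2 - 98*l - 79) - 63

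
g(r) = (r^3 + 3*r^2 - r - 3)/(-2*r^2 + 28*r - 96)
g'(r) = (4*r - 28)*(r^3 + 3*r^2 - r - 3)/(-2*r^2 + 28*r - 96)^2 + (3*r^2 + 6*r - 1)/(-2*r^2 + 28*r - 96)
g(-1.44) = -0.01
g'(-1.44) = 0.02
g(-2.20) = -0.02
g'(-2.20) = -0.01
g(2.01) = -0.32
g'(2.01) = -0.62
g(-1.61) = -0.02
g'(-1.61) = 0.02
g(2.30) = -0.54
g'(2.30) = -0.92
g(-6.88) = 0.47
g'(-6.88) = -0.19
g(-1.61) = -0.02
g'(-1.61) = 0.02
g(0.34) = 0.03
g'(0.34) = -0.01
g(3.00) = -1.60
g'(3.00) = -2.32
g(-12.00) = 1.79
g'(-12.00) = -0.31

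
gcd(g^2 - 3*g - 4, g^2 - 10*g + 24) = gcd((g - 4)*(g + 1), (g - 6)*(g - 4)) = g - 4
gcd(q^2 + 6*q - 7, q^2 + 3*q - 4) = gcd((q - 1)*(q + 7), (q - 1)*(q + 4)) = q - 1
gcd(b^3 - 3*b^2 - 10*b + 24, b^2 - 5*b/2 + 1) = b - 2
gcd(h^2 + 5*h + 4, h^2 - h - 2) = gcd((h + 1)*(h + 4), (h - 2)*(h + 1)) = h + 1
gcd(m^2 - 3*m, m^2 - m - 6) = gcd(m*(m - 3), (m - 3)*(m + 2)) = m - 3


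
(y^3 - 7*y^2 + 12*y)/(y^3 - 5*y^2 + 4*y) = (y - 3)/(y - 1)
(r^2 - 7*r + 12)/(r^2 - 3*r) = (r - 4)/r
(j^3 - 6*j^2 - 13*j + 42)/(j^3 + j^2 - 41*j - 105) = (j - 2)/(j + 5)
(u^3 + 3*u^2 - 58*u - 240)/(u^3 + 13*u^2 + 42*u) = (u^2 - 3*u - 40)/(u*(u + 7))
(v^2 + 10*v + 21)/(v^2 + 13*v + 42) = (v + 3)/(v + 6)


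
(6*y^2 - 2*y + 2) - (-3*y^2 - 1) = 9*y^2 - 2*y + 3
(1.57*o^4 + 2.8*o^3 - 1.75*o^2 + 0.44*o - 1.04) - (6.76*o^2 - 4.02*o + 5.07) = 1.57*o^4 + 2.8*o^3 - 8.51*o^2 + 4.46*o - 6.11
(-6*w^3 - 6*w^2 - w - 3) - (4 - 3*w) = -6*w^3 - 6*w^2 + 2*w - 7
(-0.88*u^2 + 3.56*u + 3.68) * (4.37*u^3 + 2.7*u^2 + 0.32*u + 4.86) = -3.8456*u^5 + 13.1812*u^4 + 25.412*u^3 + 6.7984*u^2 + 18.4792*u + 17.8848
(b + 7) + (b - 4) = 2*b + 3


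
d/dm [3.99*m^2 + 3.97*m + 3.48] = 7.98*m + 3.97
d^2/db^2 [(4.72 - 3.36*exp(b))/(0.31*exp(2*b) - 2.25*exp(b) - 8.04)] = (-0.322896*exp(4*b) - 0.529231999999997*exp(3*b) - 60.123384*exp(2*b) + 131.733912*exp(b) - 302.580576)*exp(b)/(0.029791*exp(6*b) - 0.648675*exp(5*b) + 2.390193*exp(4*b) + 22.256775*exp(3*b) - 61.990812*exp(2*b) - 436.3308*exp(b) - 519.718464)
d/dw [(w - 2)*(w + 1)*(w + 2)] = 3*w^2 + 2*w - 4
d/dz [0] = 0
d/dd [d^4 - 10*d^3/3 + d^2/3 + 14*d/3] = 4*d^3 - 10*d^2 + 2*d/3 + 14/3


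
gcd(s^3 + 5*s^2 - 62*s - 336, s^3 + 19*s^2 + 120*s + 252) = s^2 + 13*s + 42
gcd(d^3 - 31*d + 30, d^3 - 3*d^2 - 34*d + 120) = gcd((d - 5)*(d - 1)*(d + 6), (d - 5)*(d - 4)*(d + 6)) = d^2 + d - 30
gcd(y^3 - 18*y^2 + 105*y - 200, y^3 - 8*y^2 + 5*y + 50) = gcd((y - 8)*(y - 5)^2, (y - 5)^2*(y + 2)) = y^2 - 10*y + 25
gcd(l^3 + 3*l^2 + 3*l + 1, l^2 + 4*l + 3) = l + 1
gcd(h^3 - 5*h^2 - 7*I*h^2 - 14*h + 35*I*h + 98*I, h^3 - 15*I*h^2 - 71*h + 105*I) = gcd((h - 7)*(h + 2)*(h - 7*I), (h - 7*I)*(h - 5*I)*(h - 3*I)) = h - 7*I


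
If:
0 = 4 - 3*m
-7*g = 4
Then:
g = -4/7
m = 4/3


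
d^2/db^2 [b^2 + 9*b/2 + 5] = 2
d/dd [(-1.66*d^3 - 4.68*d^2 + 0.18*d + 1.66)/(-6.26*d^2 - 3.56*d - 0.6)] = (10.3916*d^4 + 11.8192*d^3 + 20.7756*d^2 + 26.3992*d + 5.8016)/(39.1876*d^4 + 44.5712*d^3 + 20.1856*d^2 + 4.272*d + 0.36)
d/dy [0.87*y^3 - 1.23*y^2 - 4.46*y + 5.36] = 2.61*y^2 - 2.46*y - 4.46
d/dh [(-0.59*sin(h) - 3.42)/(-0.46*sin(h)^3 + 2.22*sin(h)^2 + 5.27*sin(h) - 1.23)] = (-0.5428*sin(h)^3 - 3.4098*sin(h)^2 + 15.1848*sin(h) + 18.7491)*cos(h)/(0.2116*sin(h)^6 - 2.0424*sin(h)^5 + 0.080000000000001*sin(h)^4 + 24.5304*sin(h)^3 + 22.3117*sin(h)^2 - 12.9642*sin(h) + 1.5129)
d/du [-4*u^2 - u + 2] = -8*u - 1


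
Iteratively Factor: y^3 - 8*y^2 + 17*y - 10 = (y - 2)*(y^2 - 6*y + 5) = (y - 2)*(y - 1)*(y - 5)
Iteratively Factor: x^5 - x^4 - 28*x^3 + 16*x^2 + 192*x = (x + 4)*(x^4 - 5*x^3 - 8*x^2 + 48*x) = (x + 3)*(x + 4)*(x^3 - 8*x^2 + 16*x) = (x - 4)*(x + 3)*(x + 4)*(x^2 - 4*x) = x*(x - 4)*(x + 3)*(x + 4)*(x - 4)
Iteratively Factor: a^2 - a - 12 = (a - 4)*(a + 3)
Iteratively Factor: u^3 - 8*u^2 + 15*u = (u - 3)*(u^2 - 5*u) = u*(u - 3)*(u - 5)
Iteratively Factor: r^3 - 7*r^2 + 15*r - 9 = (r - 1)*(r^2 - 6*r + 9) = (r - 3)*(r - 1)*(r - 3)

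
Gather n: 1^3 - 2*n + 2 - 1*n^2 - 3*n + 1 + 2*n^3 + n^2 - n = 2*n^3 - 6*n + 4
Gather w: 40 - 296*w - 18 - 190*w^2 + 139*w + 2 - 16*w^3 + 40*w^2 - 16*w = -16*w^3 - 150*w^2 - 173*w + 24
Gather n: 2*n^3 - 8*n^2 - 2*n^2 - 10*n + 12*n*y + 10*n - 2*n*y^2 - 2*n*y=2*n^3 - 10*n^2 + n*(-2*y^2 + 10*y)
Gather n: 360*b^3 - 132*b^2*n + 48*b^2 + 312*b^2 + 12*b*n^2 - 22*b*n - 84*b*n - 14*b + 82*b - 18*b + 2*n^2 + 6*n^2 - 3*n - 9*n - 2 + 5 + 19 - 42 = 360*b^3 + 360*b^2 + 50*b + n^2*(12*b + 8) + n*(-132*b^2 - 106*b - 12) - 20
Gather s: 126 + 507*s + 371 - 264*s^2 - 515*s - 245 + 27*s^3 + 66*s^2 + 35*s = 27*s^3 - 198*s^2 + 27*s + 252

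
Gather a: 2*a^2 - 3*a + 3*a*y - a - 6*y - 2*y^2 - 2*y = 2*a^2 + a*(3*y - 4) - 2*y^2 - 8*y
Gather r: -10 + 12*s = 12*s - 10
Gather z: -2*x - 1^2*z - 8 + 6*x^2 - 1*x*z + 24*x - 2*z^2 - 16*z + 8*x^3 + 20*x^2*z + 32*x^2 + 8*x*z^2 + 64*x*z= 8*x^3 + 38*x^2 + 22*x + z^2*(8*x - 2) + z*(20*x^2 + 63*x - 17) - 8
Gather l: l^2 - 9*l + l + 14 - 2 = l^2 - 8*l + 12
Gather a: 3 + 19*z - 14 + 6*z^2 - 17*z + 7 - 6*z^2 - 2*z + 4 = 0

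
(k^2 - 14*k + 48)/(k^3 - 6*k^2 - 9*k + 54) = (k - 8)/(k^2 - 9)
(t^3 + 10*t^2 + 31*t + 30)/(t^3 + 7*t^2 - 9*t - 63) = (t^2 + 7*t + 10)/(t^2 + 4*t - 21)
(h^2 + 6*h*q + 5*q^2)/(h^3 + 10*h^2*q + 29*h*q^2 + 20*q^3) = 1/(h + 4*q)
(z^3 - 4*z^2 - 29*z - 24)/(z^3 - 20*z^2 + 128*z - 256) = (z^2 + 4*z + 3)/(z^2 - 12*z + 32)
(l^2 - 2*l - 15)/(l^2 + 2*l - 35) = (l + 3)/(l + 7)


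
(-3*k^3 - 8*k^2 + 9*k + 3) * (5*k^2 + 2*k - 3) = -15*k^5 - 46*k^4 + 38*k^3 + 57*k^2 - 21*k - 9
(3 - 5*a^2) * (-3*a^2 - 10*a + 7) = 15*a^4 + 50*a^3 - 44*a^2 - 30*a + 21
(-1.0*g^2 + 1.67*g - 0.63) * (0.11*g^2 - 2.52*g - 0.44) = -0.11*g^4 + 2.7037*g^3 - 3.8377*g^2 + 0.8528*g + 0.2772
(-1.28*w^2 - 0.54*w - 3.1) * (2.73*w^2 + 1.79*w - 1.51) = -3.4944*w^4 - 3.7654*w^3 - 7.4968*w^2 - 4.7336*w + 4.681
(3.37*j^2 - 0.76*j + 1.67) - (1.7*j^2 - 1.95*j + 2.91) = 1.67*j^2 + 1.19*j - 1.24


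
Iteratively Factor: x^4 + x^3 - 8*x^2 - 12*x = (x + 2)*(x^3 - x^2 - 6*x) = (x - 3)*(x + 2)*(x^2 + 2*x) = (x - 3)*(x + 2)^2*(x)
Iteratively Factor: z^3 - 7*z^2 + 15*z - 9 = (z - 3)*(z^2 - 4*z + 3) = (z - 3)*(z - 1)*(z - 3)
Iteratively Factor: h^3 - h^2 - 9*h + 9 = (h - 3)*(h^2 + 2*h - 3) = (h - 3)*(h - 1)*(h + 3)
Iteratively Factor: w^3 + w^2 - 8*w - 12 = (w + 2)*(w^2 - w - 6) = (w + 2)^2*(w - 3)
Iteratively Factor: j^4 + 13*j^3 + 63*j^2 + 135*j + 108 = (j + 3)*(j^3 + 10*j^2 + 33*j + 36) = (j + 3)^2*(j^2 + 7*j + 12) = (j + 3)^3*(j + 4)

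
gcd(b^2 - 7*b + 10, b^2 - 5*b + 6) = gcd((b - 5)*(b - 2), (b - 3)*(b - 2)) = b - 2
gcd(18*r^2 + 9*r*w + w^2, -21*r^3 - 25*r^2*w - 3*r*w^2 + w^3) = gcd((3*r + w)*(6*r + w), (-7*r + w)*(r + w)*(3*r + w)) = 3*r + w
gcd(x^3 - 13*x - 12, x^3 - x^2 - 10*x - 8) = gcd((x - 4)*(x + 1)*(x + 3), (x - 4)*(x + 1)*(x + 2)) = x^2 - 3*x - 4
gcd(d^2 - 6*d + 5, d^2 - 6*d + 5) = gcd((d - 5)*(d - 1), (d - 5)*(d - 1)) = d^2 - 6*d + 5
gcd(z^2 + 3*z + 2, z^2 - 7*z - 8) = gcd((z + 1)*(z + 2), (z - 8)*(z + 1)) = z + 1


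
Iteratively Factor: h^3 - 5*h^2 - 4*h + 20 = (h + 2)*(h^2 - 7*h + 10) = (h - 2)*(h + 2)*(h - 5)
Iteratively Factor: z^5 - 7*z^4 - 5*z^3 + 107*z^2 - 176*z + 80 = (z - 5)*(z^4 - 2*z^3 - 15*z^2 + 32*z - 16) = (z - 5)*(z - 4)*(z^3 + 2*z^2 - 7*z + 4) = (z - 5)*(z - 4)*(z - 1)*(z^2 + 3*z - 4) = (z - 5)*(z - 4)*(z - 1)^2*(z + 4)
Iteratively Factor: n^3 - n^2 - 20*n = (n - 5)*(n^2 + 4*n) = (n - 5)*(n + 4)*(n)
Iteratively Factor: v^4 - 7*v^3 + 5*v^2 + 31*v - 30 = (v - 1)*(v^3 - 6*v^2 - v + 30) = (v - 1)*(v + 2)*(v^2 - 8*v + 15) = (v - 3)*(v - 1)*(v + 2)*(v - 5)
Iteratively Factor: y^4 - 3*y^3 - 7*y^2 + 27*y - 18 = (y + 3)*(y^3 - 6*y^2 + 11*y - 6) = (y - 2)*(y + 3)*(y^2 - 4*y + 3) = (y - 2)*(y - 1)*(y + 3)*(y - 3)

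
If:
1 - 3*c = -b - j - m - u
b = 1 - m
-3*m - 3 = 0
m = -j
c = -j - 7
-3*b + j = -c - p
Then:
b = 2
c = -8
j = 1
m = -1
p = 13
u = -27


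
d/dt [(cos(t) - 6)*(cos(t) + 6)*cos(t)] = 3*(sin(t)^2 + 11)*sin(t)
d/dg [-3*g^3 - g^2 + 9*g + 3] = -9*g^2 - 2*g + 9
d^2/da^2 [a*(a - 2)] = 2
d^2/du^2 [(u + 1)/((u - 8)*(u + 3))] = 2*(u^3 + 3*u^2 + 57*u - 71)/(u^6 - 15*u^5 + 3*u^4 + 595*u^3 - 72*u^2 - 8640*u - 13824)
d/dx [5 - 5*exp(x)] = -5*exp(x)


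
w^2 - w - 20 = (w - 5)*(w + 4)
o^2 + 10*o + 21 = (o + 3)*(o + 7)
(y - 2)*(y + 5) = y^2 + 3*y - 10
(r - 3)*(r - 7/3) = r^2 - 16*r/3 + 7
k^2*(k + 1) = k^3 + k^2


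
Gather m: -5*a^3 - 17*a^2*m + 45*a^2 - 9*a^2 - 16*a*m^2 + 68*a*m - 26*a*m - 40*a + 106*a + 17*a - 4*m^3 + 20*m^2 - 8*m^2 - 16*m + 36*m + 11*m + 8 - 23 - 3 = -5*a^3 + 36*a^2 + 83*a - 4*m^3 + m^2*(12 - 16*a) + m*(-17*a^2 + 42*a + 31) - 18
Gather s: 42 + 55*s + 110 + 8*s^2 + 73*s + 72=8*s^2 + 128*s + 224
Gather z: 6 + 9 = 15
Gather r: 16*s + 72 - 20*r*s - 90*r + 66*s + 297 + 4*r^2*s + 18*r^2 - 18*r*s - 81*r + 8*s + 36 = r^2*(4*s + 18) + r*(-38*s - 171) + 90*s + 405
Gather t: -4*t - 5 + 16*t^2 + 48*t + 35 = 16*t^2 + 44*t + 30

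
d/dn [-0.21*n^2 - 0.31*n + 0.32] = -0.42*n - 0.31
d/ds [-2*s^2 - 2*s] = -4*s - 2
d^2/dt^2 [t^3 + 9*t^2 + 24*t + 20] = 6*t + 18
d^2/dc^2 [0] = 0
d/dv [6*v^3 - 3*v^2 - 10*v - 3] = 18*v^2 - 6*v - 10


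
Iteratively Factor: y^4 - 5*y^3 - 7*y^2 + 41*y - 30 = (y - 2)*(y^3 - 3*y^2 - 13*y + 15) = (y - 5)*(y - 2)*(y^2 + 2*y - 3) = (y - 5)*(y - 2)*(y - 1)*(y + 3)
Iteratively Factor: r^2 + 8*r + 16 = (r + 4)*(r + 4)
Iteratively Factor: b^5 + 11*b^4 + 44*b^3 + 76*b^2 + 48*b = (b + 2)*(b^4 + 9*b^3 + 26*b^2 + 24*b) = b*(b + 2)*(b^3 + 9*b^2 + 26*b + 24) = b*(b + 2)*(b + 4)*(b^2 + 5*b + 6) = b*(b + 2)^2*(b + 4)*(b + 3)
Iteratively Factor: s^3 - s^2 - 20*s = (s)*(s^2 - s - 20) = s*(s + 4)*(s - 5)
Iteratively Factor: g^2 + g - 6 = (g - 2)*(g + 3)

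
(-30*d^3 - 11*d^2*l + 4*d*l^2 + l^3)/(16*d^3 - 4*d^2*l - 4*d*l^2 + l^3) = (-15*d^2 + 2*d*l + l^2)/(8*d^2 - 6*d*l + l^2)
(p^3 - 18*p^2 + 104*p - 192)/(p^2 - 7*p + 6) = (p^2 - 12*p + 32)/(p - 1)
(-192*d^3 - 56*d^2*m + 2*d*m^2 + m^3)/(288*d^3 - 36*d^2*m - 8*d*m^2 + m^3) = (-4*d - m)/(6*d - m)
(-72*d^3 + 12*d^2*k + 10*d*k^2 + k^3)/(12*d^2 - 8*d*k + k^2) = (-36*d^2 - 12*d*k - k^2)/(6*d - k)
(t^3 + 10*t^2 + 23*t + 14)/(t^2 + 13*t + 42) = (t^2 + 3*t + 2)/(t + 6)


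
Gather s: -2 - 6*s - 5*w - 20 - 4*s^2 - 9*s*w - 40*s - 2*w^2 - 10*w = -4*s^2 + s*(-9*w - 46) - 2*w^2 - 15*w - 22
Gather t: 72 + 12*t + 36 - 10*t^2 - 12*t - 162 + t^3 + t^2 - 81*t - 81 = t^3 - 9*t^2 - 81*t - 135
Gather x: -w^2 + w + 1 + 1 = -w^2 + w + 2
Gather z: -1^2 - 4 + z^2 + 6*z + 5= z^2 + 6*z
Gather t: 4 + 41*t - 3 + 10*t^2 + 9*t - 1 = 10*t^2 + 50*t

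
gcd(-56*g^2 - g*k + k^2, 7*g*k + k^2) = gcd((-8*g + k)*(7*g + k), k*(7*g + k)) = 7*g + k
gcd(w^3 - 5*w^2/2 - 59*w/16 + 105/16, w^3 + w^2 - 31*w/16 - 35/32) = w^2 + w/2 - 35/16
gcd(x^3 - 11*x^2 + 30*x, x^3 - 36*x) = x^2 - 6*x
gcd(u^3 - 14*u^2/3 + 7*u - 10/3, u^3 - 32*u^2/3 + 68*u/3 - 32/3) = u - 2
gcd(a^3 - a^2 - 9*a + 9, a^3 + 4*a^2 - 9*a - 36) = a^2 - 9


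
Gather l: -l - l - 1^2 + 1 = -2*l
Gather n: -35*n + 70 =70 - 35*n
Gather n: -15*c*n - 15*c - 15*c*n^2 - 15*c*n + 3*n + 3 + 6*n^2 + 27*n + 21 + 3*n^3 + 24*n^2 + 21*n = -15*c + 3*n^3 + n^2*(30 - 15*c) + n*(51 - 30*c) + 24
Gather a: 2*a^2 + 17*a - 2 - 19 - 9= 2*a^2 + 17*a - 30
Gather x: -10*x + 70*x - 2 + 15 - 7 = 60*x + 6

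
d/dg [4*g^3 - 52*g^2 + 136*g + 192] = 12*g^2 - 104*g + 136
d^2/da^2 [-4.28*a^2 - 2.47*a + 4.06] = -8.56000000000000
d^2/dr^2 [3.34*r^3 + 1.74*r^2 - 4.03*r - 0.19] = 20.04*r + 3.48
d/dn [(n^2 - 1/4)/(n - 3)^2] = -6*n/(n - 3)^3 + 1/(2*(n - 3)^3)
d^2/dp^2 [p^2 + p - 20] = 2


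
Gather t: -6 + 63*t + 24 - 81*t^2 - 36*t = -81*t^2 + 27*t + 18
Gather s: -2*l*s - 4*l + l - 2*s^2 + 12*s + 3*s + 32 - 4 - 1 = -3*l - 2*s^2 + s*(15 - 2*l) + 27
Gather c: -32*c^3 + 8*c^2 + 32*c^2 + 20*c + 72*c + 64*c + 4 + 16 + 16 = -32*c^3 + 40*c^2 + 156*c + 36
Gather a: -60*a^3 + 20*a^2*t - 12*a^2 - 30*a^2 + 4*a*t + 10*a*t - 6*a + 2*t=-60*a^3 + a^2*(20*t - 42) + a*(14*t - 6) + 2*t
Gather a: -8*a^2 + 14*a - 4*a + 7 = -8*a^2 + 10*a + 7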